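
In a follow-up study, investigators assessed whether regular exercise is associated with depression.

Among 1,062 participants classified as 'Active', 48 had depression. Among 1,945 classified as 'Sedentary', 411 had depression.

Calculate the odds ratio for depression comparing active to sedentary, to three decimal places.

0.177

From the description: a = 48, b = 1014, c = 411, d = 1534.
OR = (a·d)/(b·c) = (48 × 1534) / (1014 × 411) = 73632 / 416754 = 0.17668
Exposure is associated with lower odds of depression (OR = 0.18 < 1).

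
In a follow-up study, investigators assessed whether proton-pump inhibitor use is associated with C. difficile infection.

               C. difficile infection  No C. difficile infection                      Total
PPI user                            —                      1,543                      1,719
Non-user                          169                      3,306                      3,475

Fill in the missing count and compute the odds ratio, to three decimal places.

The missing cell is in the exposed row: 1719 − 1543 = 176.
So a = 176, b = 1543, c = 169, d = 3306.
OR = (a·d)/(b·c) = (176 × 3306) / (1543 × 169) = 581856 / 260767 = 2.23133

2.231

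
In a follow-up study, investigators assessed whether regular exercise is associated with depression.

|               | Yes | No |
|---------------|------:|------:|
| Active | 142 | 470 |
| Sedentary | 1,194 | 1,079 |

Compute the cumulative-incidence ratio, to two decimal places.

Cells: a = 142, b = 470, c = 1194, d = 1079.
Risk in exposed = 142/612 = 0.23203; risk in unexposed = 1194/2273 = 0.52530.
RR = 0.23203 / 0.52530 = 0.44170
The risk is 56% lower among the exposed than among the unexposed.

0.44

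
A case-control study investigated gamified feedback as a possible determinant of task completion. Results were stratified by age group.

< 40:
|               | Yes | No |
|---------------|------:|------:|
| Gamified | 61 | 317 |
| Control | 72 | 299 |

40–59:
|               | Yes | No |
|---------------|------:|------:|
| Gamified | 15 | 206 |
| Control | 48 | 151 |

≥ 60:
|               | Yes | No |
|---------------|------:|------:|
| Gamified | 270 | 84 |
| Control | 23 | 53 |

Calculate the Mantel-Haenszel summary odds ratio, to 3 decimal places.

OR_MH = Σ(aᵢdᵢ/nᵢ) / Σ(bᵢcᵢ/nᵢ), where nᵢ is the stratum total.
Stratum 1 (< 40): n = 749; a·d/n = 61·299/749 = 24.3511; b·c/n = 317·72/749 = 30.4726
Stratum 2 (40–59): n = 420; a·d/n = 15·151/420 = 5.3929; b·c/n = 206·48/420 = 23.5429
Stratum 3 (≥ 60): n = 430; a·d/n = 270·53/430 = 33.2791; b·c/n = 84·23/430 = 4.4930
OR_MH = (24.3511 + 5.3929 + 33.2791) / (30.4726 + 23.5429 + 4.4930) = 63.0231 / 58.5085 = 1.07716

1.077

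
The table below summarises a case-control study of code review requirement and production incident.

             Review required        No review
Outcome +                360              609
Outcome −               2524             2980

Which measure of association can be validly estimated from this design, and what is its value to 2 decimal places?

Reading the table with exposure as columns: a = 360 (Review required, case), b = 2524 (Review required, non-case), c = 609 (No review, case), d = 2980.
This is a case-control study: participants were sampled on outcome status, so risks in the source population cannot be estimated directly — relative risk is not valid here. The odds ratio is the appropriate measure.
OR = (a·d)/(b·c) = (360 × 2980) / (2524 × 609) = 1072800 / 1537116 = 0.69793

0.70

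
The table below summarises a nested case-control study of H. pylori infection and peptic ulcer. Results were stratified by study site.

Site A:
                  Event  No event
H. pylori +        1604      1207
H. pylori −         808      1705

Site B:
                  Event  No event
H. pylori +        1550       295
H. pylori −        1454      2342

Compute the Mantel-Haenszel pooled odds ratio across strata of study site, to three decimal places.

OR_MH = Σ(aᵢdᵢ/nᵢ) / Σ(bᵢcᵢ/nᵢ), where nᵢ is the stratum total.
Stratum 1 (Site A): n = 5324; a·d/n = 1604·1705/5324 = 513.6777; b·c/n = 1207·808/5324 = 183.1811
Stratum 2 (Site B): n = 5641; a·d/n = 1550·2342/5641 = 643.5207; b·c/n = 295·1454/5641 = 76.0379
OR_MH = (513.6777 + 643.5207) / (183.1811 + 76.0379) = 1157.1983 / 259.2190 = 4.46417

4.464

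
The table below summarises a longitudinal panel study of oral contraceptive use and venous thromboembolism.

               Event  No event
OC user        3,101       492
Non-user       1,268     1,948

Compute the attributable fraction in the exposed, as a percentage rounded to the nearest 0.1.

54.3

Cells: a = 3101, b = 492, c = 1268, d = 1948.
Risk in exposed = 3101/3593 = 0.86307; risk in unexposed = 1268/3216 = 0.39428.
RR = 0.86307/0.39428 = 2.18898
AR% = (RR − 1)/RR × 100 = (2.18898 − 1)/2.18898 × 100 = 54.3166%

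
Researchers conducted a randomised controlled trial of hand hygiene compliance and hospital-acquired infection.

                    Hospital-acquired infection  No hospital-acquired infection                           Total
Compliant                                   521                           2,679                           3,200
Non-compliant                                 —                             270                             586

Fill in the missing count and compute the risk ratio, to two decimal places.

The missing cell is in the unexposed row: 586 − 270 = 316.
So a = 521, b = 2679, c = 316, d = 270.
RR = [a/(a+b)] / [c/(c+d)] = (521/3200) / (316/586) = 0.16281/0.53925 = 0.30192

0.30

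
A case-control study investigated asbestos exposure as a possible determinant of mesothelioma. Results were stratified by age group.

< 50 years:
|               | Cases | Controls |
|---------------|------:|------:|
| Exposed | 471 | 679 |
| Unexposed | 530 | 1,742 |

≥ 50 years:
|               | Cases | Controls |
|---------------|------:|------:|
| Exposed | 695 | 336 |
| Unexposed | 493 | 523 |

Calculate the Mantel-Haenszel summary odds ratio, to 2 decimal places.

2.24

OR_MH = Σ(aᵢdᵢ/nᵢ) / Σ(bᵢcᵢ/nᵢ), where nᵢ is the stratum total.
Stratum 1 (< 50 years): n = 3422; a·d/n = 471·1742/3422 = 239.7668; b·c/n = 679·530/3422 = 105.1636
Stratum 2 (≥ 50 years): n = 2047; a·d/n = 695·523/2047 = 177.5696; b·c/n = 336·493/2047 = 80.9223
OR_MH = (239.7668 + 177.5696) / (105.1636 + 80.9223) = 417.3364 / 186.0860 = 2.24271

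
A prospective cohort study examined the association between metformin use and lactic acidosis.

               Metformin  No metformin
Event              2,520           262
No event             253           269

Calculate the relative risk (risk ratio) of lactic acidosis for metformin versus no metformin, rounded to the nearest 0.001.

Reading the table with exposure as columns: a = 2520 (Metformin, case), b = 253 (Metformin, non-case), c = 262 (No metformin, case), d = 269.
Risk in exposed = 2520/2773 = 0.90876; risk in unexposed = 262/531 = 0.49341.
RR = 0.90876 / 0.49341 = 1.84181
The risk among the exposed is 1.84 times that among the unexposed.

1.842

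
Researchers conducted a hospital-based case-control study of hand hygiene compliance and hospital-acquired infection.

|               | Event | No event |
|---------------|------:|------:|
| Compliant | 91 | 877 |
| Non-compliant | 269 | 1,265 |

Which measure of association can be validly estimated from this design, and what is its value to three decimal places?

0.488

Cells: a = 91, b = 877, c = 269, d = 1265.
This is a hospital-based case-control study: participants were sampled on outcome status, so risks in the source population cannot be estimated directly — relative risk is not valid here. The odds ratio is the appropriate measure.
OR = (a·d)/(b·c) = (91 × 1265) / (877 × 269) = 115115 / 235913 = 0.48796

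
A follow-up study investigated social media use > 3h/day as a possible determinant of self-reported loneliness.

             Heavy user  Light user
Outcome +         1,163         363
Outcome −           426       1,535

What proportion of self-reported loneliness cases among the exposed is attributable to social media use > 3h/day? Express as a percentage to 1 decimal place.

Reading the table with exposure as columns: a = 1163 (Heavy user, case), b = 426 (Heavy user, non-case), c = 363 (Light user, case), d = 1535.
Risk in exposed = 1163/1589 = 0.73191; risk in unexposed = 363/1898 = 0.19125.
RR = 0.73191/0.19125 = 3.82688
AR% = (RR − 1)/RR × 100 = (3.82688 − 1)/3.82688 × 100 = 73.8691%

73.9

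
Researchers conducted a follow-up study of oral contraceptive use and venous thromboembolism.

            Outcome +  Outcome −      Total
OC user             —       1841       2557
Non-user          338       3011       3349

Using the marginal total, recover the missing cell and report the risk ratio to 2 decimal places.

The missing cell is in the exposed row: 2557 − 1841 = 716.
So a = 716, b = 1841, c = 338, d = 3011.
RR = [a/(a+b)] / [c/(c+d)] = (716/2557) / (338/3349) = 0.28002/0.10093 = 2.77447

2.77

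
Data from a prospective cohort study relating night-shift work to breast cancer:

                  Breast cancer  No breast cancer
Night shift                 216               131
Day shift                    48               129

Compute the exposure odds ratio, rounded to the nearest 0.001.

4.431

Cells: a = 216, b = 131, c = 48, d = 129.
OR = (a·d)/(b·c) = (216 × 129) / (131 × 48) = 27864 / 6288 = 4.43130
The odds of breast cancer are about 4.43 times as high in the night shift group.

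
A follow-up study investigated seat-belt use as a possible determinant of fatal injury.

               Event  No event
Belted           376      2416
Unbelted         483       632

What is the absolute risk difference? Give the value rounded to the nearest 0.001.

-0.299

Cells: a = 376, b = 2416, c = 483, d = 632.
Risk in exposed = 376/2792 = 0.134670; risk in unexposed = 483/1115 = 0.433184.
Risk difference = 0.134670 − 0.433184 = -0.298513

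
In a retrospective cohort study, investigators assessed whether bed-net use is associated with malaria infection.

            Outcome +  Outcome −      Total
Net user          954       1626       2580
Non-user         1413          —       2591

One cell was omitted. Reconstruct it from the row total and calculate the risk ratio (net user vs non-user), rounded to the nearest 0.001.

The missing cell is in the unexposed row: 2591 − 1413 = 1178.
So a = 954, b = 1626, c = 1413, d = 1178.
RR = [a/(a+b)] / [c/(c+d)] = (954/2580) / (1413/2591) = 0.36977/0.54535 = 0.67804

0.678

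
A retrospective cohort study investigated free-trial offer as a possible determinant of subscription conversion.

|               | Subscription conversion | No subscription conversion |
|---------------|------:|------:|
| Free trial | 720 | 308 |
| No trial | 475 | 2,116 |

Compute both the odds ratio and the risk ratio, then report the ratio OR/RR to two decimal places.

2.73

Cells: a = 720, b = 308, c = 475, d = 2116.
OR = (720·2116)/(308·475) = 1523520/146300 = 10.41367
Risk in exposed = 720/1028 = 0.70039; risk in unexposed = 475/2591 = 0.18333; RR = 3.82044
OR/RR = 10.41367 / 3.82044 = 2.72578
The outcome is not rare, so the OR lies further from 1 than the RR.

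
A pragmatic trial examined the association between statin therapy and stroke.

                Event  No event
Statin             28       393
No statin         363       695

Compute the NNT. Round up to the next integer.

4

Risk in treated group = 28/421 = 0.06651; risk in control = 363/1058 = 0.34310.
Absolute risk reduction = 0.34310 − 0.06651 = 0.27659
NNT = 1 / ARR = 1 / 0.27659 = 3.615 → round up → 4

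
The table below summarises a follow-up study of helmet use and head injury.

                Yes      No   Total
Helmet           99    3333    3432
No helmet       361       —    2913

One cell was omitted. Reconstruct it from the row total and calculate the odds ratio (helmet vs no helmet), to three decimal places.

The missing cell is in the unexposed row: 2913 − 361 = 2552.
So a = 99, b = 3333, c = 361, d = 2552.
OR = (a·d)/(b·c) = (99 × 2552) / (3333 × 361) = 252648 / 1203213 = 0.20998

0.210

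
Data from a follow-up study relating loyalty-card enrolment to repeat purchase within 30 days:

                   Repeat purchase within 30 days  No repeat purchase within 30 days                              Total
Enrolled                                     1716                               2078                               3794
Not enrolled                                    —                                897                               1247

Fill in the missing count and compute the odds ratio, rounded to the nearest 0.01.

2.12

The missing cell is in the unexposed row: 1247 − 897 = 350.
So a = 1716, b = 2078, c = 350, d = 897.
OR = (a·d)/(b·c) = (1716 × 897) / (2078 × 350) = 1539252 / 727300 = 2.11639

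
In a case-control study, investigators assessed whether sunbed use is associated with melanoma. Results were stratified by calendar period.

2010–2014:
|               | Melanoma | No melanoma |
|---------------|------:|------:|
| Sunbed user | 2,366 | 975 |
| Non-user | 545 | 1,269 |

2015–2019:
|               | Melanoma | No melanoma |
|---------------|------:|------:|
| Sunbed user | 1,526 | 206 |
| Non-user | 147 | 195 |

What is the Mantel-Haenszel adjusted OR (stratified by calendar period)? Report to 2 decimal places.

6.17

OR_MH = Σ(aᵢdᵢ/nᵢ) / Σ(bᵢcᵢ/nᵢ), where nᵢ is the stratum total.
Stratum 1 (2010–2014): n = 5155; a·d/n = 2366·1269/5155 = 582.4353; b·c/n = 975·545/5155 = 103.0795
Stratum 2 (2015–2019): n = 2074; a·d/n = 1526·195/2074 = 143.4764; b·c/n = 206·147/2074 = 14.6008
OR_MH = (582.4353 + 143.4764) / (103.0795 + 14.6008) = 725.9117 / 117.6803 = 6.16851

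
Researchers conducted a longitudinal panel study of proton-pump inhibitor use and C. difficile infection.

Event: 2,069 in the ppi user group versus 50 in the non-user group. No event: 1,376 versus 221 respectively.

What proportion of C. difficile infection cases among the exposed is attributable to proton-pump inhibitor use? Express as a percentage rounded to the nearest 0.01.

From the description: a = 2069, b = 1376, c = 50, d = 221.
Risk in exposed = 2069/3445 = 0.60058; risk in unexposed = 50/271 = 0.18450.
RR = 0.60058/0.18450 = 3.25515
AR% = (RR − 1)/RR × 100 = (3.25515 − 1)/3.25515 × 100 = 69.2794%

69.28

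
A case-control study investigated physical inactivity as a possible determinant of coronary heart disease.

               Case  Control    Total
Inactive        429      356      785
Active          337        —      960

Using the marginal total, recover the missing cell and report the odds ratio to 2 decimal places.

The missing cell is in the unexposed row: 960 − 337 = 623.
So a = 429, b = 356, c = 337, d = 623.
OR = (a·d)/(b·c) = (429 × 623) / (356 × 337) = 267267 / 119972 = 2.22774

2.23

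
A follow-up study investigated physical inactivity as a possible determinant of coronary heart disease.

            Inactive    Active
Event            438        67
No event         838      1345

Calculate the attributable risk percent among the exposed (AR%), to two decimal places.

86.18

Reading the table with exposure as columns: a = 438 (Inactive, case), b = 838 (Inactive, non-case), c = 67 (Active, case), d = 1345.
Risk in exposed = 438/1276 = 0.34326; risk in unexposed = 67/1412 = 0.04745.
RR = 0.34326/0.04745 = 7.23408
AR% = (RR − 1)/RR × 100 = (7.23408 − 1)/7.23408 × 100 = 86.1765%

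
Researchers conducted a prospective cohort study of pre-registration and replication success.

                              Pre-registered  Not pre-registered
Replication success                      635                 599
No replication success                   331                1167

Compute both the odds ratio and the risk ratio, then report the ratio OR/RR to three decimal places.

Reading the table with exposure as columns: a = 635 (Pre-registered, case), b = 331 (Pre-registered, non-case), c = 599 (Not pre-registered, case), d = 1167.
OR = (635·1167)/(331·599) = 741045/198269 = 3.73757
Risk in exposed = 635/966 = 0.65735; risk in unexposed = 599/1766 = 0.33918; RR = 1.93803
OR/RR = 3.73757 / 1.93803 = 1.92854
The outcome is not rare, so the OR lies further from 1 than the RR.

1.929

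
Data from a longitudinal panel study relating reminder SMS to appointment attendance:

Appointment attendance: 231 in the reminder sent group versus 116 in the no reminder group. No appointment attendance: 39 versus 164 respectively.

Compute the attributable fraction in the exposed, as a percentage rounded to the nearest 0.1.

From the description: a = 231, b = 39, c = 116, d = 164.
Risk in exposed = 231/270 = 0.85556; risk in unexposed = 116/280 = 0.41429.
RR = 0.85556/0.41429 = 2.06513
AR% = (RR − 1)/RR × 100 = (2.06513 − 1)/2.06513 × 100 = 51.5770%

51.6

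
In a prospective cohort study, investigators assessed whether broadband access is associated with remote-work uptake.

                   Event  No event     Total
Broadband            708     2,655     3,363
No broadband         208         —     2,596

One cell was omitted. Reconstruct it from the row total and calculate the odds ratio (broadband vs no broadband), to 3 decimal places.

3.062

The missing cell is in the unexposed row: 2596 − 208 = 2388.
So a = 708, b = 2655, c = 208, d = 2388.
OR = (a·d)/(b·c) = (708 × 2388) / (2655 × 208) = 1690704 / 552240 = 3.06154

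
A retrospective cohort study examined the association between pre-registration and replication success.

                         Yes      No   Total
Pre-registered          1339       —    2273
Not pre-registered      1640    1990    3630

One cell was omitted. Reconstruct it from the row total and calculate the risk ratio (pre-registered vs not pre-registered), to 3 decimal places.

1.304

The missing cell is in the exposed row: 2273 − 1339 = 934.
So a = 1339, b = 934, c = 1640, d = 1990.
RR = [a/(a+b)] / [c/(c+d)] = (1339/2273) / (1640/3630) = 0.58909/0.45179 = 1.30390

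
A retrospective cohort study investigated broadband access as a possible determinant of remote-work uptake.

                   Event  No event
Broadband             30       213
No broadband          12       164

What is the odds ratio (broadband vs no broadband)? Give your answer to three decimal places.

1.925

Cells: a = 30, b = 213, c = 12, d = 164.
OR = (a·d)/(b·c) = (30 × 164) / (213 × 12) = 4920 / 2556 = 1.92488
The odds of remote-work uptake are about 1.92 times as high in the broadband group.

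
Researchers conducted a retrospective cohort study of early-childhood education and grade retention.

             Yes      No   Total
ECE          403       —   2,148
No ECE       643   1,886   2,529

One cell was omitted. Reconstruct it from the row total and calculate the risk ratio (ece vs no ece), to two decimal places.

The missing cell is in the exposed row: 2148 − 403 = 1745.
So a = 403, b = 1745, c = 643, d = 1886.
RR = [a/(a+b)] / [c/(c+d)] = (403/2148) / (643/2529) = 0.18762/0.25425 = 0.73792

0.74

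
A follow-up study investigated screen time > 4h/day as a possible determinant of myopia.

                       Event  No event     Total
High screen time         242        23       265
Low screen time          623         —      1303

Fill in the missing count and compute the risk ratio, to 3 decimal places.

1.910

The missing cell is in the unexposed row: 1303 − 623 = 680.
So a = 242, b = 23, c = 623, d = 680.
RR = [a/(a+b)] / [c/(c+d)] = (242/265) / (623/1303) = 0.91321/0.47813 = 1.90997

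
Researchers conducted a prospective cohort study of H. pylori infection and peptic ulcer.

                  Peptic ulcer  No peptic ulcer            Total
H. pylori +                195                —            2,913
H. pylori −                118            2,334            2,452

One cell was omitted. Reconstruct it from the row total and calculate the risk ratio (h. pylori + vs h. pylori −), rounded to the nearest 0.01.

The missing cell is in the exposed row: 2913 − 195 = 2718.
So a = 195, b = 2718, c = 118, d = 2334.
RR = [a/(a+b)] / [c/(c+d)] = (195/2913) / (118/2452) = 0.06694/0.04812 = 1.39102

1.39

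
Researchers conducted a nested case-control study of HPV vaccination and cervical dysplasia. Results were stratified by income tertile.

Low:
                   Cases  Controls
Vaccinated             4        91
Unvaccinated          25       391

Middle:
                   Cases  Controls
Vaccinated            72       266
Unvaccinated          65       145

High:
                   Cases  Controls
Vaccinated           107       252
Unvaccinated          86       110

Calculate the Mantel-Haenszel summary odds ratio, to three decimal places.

OR_MH = Σ(aᵢdᵢ/nᵢ) / Σ(bᵢcᵢ/nᵢ), where nᵢ is the stratum total.
Stratum 1 (Low): n = 511; a·d/n = 4·391/511 = 3.0607; b·c/n = 91·25/511 = 4.4521
Stratum 2 (Middle): n = 548; a·d/n = 72·145/548 = 19.0511; b·c/n = 266·65/548 = 31.5511
Stratum 3 (High): n = 555; a·d/n = 107·110/555 = 21.2072; b·c/n = 252·86/555 = 39.0486
OR_MH = (3.0607 + 19.0511 + 21.2072) / (4.4521 + 31.5511 + 39.0486) = 43.3190 / 75.0518 = 0.57719

0.577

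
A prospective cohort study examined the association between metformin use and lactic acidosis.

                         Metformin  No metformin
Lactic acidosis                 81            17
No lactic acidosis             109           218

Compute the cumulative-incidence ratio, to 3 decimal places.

5.893

Reading the table with exposure as columns: a = 81 (Metformin, case), b = 109 (Metformin, non-case), c = 17 (No metformin, case), d = 218.
Risk in exposed = 81/190 = 0.42632; risk in unexposed = 17/235 = 0.07234.
RR = 0.42632 / 0.07234 = 5.89319
The risk among the exposed is 5.89 times that among the unexposed.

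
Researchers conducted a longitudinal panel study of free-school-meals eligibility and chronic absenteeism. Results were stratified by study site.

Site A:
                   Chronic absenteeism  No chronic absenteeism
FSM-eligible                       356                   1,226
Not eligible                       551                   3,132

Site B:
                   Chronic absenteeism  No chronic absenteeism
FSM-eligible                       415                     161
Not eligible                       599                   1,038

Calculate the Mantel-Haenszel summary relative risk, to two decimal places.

RR_MH = Σ(aᵢ·n₀ᵢ/nᵢ) / Σ(cᵢ·n₁ᵢ/nᵢ), with n₁ᵢ = aᵢ+bᵢ (exposed), n₀ᵢ = cᵢ+dᵢ (unexposed), nᵢ = n₁ᵢ+n₀ᵢ.
Stratum 1 (Site A): n₁ = 1582, n₀ = 3683, n = 5265; a·n₀/n = 356·3683/5265 = 249.0310; c·n₁/n = 551·1582/5265 = 165.5616
Stratum 2 (Site B): n₁ = 576, n₀ = 1637, n = 2213; a·n₀/n = 415·1637/2213 = 306.9837; c·n₁/n = 599·576/2213 = 155.9078
RR_MH = (249.0310 + 306.9837) / (165.5616 + 155.9078) = 556.0147 / 321.4695 = 1.72960

1.73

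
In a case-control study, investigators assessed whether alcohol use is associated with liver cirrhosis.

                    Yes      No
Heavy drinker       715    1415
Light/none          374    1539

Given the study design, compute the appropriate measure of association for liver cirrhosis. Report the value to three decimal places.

2.079

Cells: a = 715, b = 1415, c = 374, d = 1539.
This is a case-control study: participants were sampled on outcome status, so risks in the source population cannot be estimated directly — relative risk is not valid here. The odds ratio is the appropriate measure.
OR = (a·d)/(b·c) = (715 × 1539) / (1415 × 374) = 1100385 / 529210 = 2.07930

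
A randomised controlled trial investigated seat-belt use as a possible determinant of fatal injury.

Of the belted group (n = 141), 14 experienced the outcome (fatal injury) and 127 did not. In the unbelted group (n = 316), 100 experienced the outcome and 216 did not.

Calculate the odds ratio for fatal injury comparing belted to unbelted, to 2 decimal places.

0.24

From the description: a = 14, b = 127, c = 100, d = 216.
OR = (a·d)/(b·c) = (14 × 216) / (127 × 100) = 3024 / 12700 = 0.23811
Exposure is associated with lower odds of fatal injury (OR = 0.24 < 1).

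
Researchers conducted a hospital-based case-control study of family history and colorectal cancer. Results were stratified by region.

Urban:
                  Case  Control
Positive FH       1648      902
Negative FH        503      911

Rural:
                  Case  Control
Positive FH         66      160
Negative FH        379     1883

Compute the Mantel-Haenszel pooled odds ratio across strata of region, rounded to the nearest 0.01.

OR_MH = Σ(aᵢdᵢ/nᵢ) / Σ(bᵢcᵢ/nᵢ), where nᵢ is the stratum total.
Stratum 1 (Urban): n = 3964; a·d/n = 1648·911/3964 = 378.7407; b·c/n = 902·503/3964 = 114.4566
Stratum 2 (Rural): n = 2488; a·d/n = 66·1883/2488 = 49.9510; b·c/n = 160·379/2488 = 24.3730
OR_MH = (378.7407 + 49.9510) / (114.4566 + 24.3730) = 428.6916 / 138.8296 = 3.08790

3.09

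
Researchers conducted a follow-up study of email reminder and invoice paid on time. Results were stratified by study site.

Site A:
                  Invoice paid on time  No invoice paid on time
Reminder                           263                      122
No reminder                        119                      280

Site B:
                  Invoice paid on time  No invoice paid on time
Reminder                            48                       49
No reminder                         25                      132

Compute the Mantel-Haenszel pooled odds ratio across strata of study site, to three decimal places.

5.093

OR_MH = Σ(aᵢdᵢ/nᵢ) / Σ(bᵢcᵢ/nᵢ), where nᵢ is the stratum total.
Stratum 1 (Site A): n = 784; a·d/n = 263·280/784 = 93.9286; b·c/n = 122·119/784 = 18.5179
Stratum 2 (Site B): n = 254; a·d/n = 48·132/254 = 24.9449; b·c/n = 49·25/254 = 4.8228
OR_MH = (93.9286 + 24.9449) / (18.5179 + 4.8228) = 118.8735 / 23.3407 = 5.09297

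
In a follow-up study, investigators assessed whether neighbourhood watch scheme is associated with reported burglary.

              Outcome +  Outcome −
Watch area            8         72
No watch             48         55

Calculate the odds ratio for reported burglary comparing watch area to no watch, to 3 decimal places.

0.127

Cells: a = 8, b = 72, c = 48, d = 55.
OR = (a·d)/(b·c) = (8 × 55) / (72 × 48) = 440 / 3456 = 0.12731
Exposure is associated with lower odds of reported burglary (OR = 0.13 < 1).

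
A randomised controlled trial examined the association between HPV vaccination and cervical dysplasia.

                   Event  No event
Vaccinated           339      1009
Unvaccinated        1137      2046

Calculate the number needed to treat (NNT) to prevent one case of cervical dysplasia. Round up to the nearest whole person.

10

Risk in treated group = 339/1348 = 0.25148; risk in control = 1137/3183 = 0.35721.
Absolute risk reduction = 0.35721 − 0.25148 = 0.10573
NNT = 1 / ARR = 1 / 0.10573 = 9.458 → round up → 10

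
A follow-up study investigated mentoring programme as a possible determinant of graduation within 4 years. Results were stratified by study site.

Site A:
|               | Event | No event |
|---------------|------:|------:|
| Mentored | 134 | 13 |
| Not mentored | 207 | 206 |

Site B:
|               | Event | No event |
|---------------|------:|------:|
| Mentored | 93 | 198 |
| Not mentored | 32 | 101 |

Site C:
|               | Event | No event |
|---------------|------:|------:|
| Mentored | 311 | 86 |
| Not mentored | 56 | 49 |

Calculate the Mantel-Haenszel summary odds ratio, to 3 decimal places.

3.469

OR_MH = Σ(aᵢdᵢ/nᵢ) / Σ(bᵢcᵢ/nᵢ), where nᵢ is the stratum total.
Stratum 1 (Site A): n = 560; a·d/n = 134·206/560 = 49.2929; b·c/n = 13·207/560 = 4.8054
Stratum 2 (Site B): n = 424; a·d/n = 93·101/424 = 22.1533; b·c/n = 198·32/424 = 14.9434
Stratum 3 (Site C): n = 502; a·d/n = 311·49/502 = 30.3566; b·c/n = 86·56/502 = 9.5936
OR_MH = (49.2929 + 22.1533 + 30.3566) / (4.8054 + 14.9434 + 9.5936) = 101.8027 / 29.3424 = 3.46948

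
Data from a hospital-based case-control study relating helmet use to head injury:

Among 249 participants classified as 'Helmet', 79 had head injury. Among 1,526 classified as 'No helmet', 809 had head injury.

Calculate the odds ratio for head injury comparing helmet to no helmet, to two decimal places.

0.41

From the description: a = 79, b = 170, c = 809, d = 717.
OR = (a·d)/(b·c) = (79 × 717) / (170 × 809) = 56643 / 137530 = 0.41186
Exposure is associated with lower odds of head injury (OR = 0.41 < 1).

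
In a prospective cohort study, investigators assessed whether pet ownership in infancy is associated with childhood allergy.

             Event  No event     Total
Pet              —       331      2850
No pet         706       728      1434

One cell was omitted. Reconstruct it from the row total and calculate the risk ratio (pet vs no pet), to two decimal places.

The missing cell is in the exposed row: 2850 − 331 = 2519.
So a = 2519, b = 331, c = 706, d = 728.
RR = [a/(a+b)] / [c/(c+d)] = (2519/2850) / (706/1434) = 0.88386/0.49233 = 1.79526

1.80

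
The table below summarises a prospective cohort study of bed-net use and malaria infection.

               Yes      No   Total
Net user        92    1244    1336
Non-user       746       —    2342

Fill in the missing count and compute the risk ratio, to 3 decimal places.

0.216

The missing cell is in the unexposed row: 2342 − 746 = 1596.
So a = 92, b = 1244, c = 746, d = 1596.
RR = [a/(a+b)] / [c/(c+d)] = (92/1336) / (746/2342) = 0.06886/0.31853 = 0.21619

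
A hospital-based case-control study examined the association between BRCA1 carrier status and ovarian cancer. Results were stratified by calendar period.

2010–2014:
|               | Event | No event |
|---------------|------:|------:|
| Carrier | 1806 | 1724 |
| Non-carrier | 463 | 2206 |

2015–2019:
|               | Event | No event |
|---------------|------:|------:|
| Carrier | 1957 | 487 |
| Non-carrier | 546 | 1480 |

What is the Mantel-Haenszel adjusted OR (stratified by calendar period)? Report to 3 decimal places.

6.856

OR_MH = Σ(aᵢdᵢ/nᵢ) / Σ(bᵢcᵢ/nᵢ), where nᵢ is the stratum total.
Stratum 1 (2010–2014): n = 6199; a·d/n = 1806·2206/6199 = 642.6901; b·c/n = 1724·463/6199 = 128.7646
Stratum 2 (2015–2019): n = 4470; a·d/n = 1957·1480/4470 = 647.9553; b·c/n = 487·546/4470 = 59.4859
OR_MH = (642.6901 + 647.9553) / (128.7646 + 59.4859) = 1290.6454 / 188.2505 = 6.85600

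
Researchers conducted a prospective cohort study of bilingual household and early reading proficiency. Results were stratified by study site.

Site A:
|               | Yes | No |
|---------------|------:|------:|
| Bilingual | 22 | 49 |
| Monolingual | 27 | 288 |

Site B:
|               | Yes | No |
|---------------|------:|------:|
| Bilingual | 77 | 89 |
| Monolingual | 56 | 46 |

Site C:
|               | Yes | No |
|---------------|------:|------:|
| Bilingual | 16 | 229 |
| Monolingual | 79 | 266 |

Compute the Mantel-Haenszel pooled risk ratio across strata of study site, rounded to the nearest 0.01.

RR_MH = Σ(aᵢ·n₀ᵢ/nᵢ) / Σ(cᵢ·n₁ᵢ/nᵢ), with n₁ᵢ = aᵢ+bᵢ (exposed), n₀ᵢ = cᵢ+dᵢ (unexposed), nᵢ = n₁ᵢ+n₀ᵢ.
Stratum 1 (Site A): n₁ = 71, n₀ = 315, n = 386; a·n₀/n = 22·315/386 = 17.9534; c·n₁/n = 27·71/386 = 4.9663
Stratum 2 (Site B): n₁ = 166, n₀ = 102, n = 268; a·n₀/n = 77·102/268 = 29.3060; c·n₁/n = 56·166/268 = 34.6866
Stratum 3 (Site C): n₁ = 245, n₀ = 345, n = 590; a·n₀/n = 16·345/590 = 9.3559; c·n₁/n = 79·245/590 = 32.8051
RR_MH = (17.9534 + 29.3060 + 9.3559) / (4.9663 + 34.6866 + 32.8051) = 56.6153 / 72.4580 = 0.78135

0.78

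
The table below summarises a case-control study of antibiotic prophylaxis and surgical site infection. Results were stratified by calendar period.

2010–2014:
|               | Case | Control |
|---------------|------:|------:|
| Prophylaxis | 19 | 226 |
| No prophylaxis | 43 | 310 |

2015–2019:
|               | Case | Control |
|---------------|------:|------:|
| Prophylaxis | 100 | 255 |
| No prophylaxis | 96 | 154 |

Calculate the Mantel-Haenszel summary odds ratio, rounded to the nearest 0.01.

0.62

OR_MH = Σ(aᵢdᵢ/nᵢ) / Σ(bᵢcᵢ/nᵢ), where nᵢ is the stratum total.
Stratum 1 (2010–2014): n = 598; a·d/n = 19·310/598 = 9.8495; b·c/n = 226·43/598 = 16.2508
Stratum 2 (2015–2019): n = 605; a·d/n = 100·154/605 = 25.4545; b·c/n = 255·96/605 = 40.4628
OR_MH = (9.8495 + 25.4545) / (16.2508 + 40.4628) = 35.3040 / 56.7136 = 0.62250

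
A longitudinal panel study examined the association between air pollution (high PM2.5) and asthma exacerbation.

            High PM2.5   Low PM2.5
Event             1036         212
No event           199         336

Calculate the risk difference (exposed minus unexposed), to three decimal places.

0.452

Reading the table with exposure as columns: a = 1036 (High PM2.5, case), b = 199 (High PM2.5, non-case), c = 212 (Low PM2.5, case), d = 336.
Risk in exposed = 1036/1235 = 0.838866; risk in unexposed = 212/548 = 0.386861.
Risk difference = 0.838866 − 0.386861 = 0.452005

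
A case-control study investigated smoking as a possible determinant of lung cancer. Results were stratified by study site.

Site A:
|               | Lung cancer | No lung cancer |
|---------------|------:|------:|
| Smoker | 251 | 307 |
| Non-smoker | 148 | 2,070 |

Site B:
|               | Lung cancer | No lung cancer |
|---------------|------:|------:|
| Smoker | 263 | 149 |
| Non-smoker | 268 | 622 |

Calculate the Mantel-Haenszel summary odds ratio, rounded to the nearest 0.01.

6.65

OR_MH = Σ(aᵢdᵢ/nᵢ) / Σ(bᵢcᵢ/nᵢ), where nᵢ is the stratum total.
Stratum 1 (Site A): n = 2776; a·d/n = 251·2070/2776 = 187.1650; b·c/n = 307·148/2776 = 16.3674
Stratum 2 (Site B): n = 1302; a·d/n = 263·622/1302 = 125.6421; b·c/n = 149·268/1302 = 30.6697
OR_MH = (187.1650 + 125.6421) / (16.3674 + 30.6697) = 312.8071 / 47.0372 = 6.65021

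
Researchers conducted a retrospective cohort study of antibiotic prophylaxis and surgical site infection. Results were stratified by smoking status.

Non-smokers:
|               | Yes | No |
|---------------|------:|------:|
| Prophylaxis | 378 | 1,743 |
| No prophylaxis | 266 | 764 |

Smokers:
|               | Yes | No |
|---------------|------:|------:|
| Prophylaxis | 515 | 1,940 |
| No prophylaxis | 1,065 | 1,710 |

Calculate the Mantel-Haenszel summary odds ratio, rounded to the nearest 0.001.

0.480

OR_MH = Σ(aᵢdᵢ/nᵢ) / Σ(bᵢcᵢ/nᵢ), where nᵢ is the stratum total.
Stratum 1 (Non-smokers): n = 3151; a·d/n = 378·764/3151 = 91.6509; b·c/n = 1743·266/3151 = 147.1400
Stratum 2 (Smokers): n = 5230; a·d/n = 515·1710/5230 = 168.3843; b·c/n = 1940·1065/5230 = 395.0478
OR_MH = (91.6509 + 168.3843) / (147.1400 + 395.0478) = 260.0352 / 542.1878 = 0.47960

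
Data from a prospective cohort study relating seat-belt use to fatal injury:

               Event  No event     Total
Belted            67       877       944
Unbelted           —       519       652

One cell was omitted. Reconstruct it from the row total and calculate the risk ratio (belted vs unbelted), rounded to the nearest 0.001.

0.348

The missing cell is in the unexposed row: 652 − 519 = 133.
So a = 67, b = 877, c = 133, d = 519.
RR = [a/(a+b)] / [c/(c+d)] = (67/944) / (133/652) = 0.07097/0.20399 = 0.34794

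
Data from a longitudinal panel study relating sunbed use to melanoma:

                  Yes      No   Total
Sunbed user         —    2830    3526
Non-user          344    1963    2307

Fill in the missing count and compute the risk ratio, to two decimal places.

The missing cell is in the exposed row: 3526 − 2830 = 696.
So a = 696, b = 2830, c = 344, d = 1963.
RR = [a/(a+b)] / [c/(c+d)] = (696/3526) / (344/2307) = 0.19739/0.14911 = 1.32378

1.32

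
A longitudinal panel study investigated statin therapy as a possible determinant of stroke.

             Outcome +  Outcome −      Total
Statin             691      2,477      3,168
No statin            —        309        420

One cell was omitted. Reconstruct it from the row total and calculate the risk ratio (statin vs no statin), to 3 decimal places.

0.825

The missing cell is in the unexposed row: 420 − 309 = 111.
So a = 691, b = 2477, c = 111, d = 309.
RR = [a/(a+b)] / [c/(c+d)] = (691/3168) / (111/420) = 0.21812/0.26429 = 0.82531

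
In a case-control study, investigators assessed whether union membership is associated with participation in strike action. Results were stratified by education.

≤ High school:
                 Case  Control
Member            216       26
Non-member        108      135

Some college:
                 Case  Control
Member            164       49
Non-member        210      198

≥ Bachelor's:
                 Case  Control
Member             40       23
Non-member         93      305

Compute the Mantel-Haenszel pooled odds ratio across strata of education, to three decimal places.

5.144

OR_MH = Σ(aᵢdᵢ/nᵢ) / Σ(bᵢcᵢ/nᵢ), where nᵢ is the stratum total.
Stratum 1 (≤ High school): n = 485; a·d/n = 216·135/485 = 60.1237; b·c/n = 26·108/485 = 5.7897
Stratum 2 (Some college): n = 621; a·d/n = 164·198/621 = 52.2899; b·c/n = 49·210/621 = 16.5700
Stratum 3 (≥ Bachelor's): n = 461; a·d/n = 40·305/461 = 26.4642; b·c/n = 23·93/461 = 4.6399
OR_MH = (60.1237 + 52.2899 + 26.4642) / (5.7897 + 16.5700 + 4.6399) = 138.8778 / 26.9997 = 5.14369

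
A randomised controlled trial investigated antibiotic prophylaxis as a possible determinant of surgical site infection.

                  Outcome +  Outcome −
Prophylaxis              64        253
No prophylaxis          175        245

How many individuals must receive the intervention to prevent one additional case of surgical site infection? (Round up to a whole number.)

5

Risk in treated group = 64/317 = 0.20189; risk in control = 175/420 = 0.41667.
Absolute risk reduction = 0.41667 − 0.20189 = 0.21477
NNT = 1 / ARR = 1 / 0.21477 = 4.656 → round up → 5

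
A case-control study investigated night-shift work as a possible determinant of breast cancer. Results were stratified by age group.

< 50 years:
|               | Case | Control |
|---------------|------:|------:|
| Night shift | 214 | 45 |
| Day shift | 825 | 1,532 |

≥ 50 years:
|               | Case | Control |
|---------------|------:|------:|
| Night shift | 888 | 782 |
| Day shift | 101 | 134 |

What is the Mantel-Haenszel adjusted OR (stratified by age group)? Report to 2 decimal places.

3.37

OR_MH = Σ(aᵢdᵢ/nᵢ) / Σ(bᵢcᵢ/nᵢ), where nᵢ is the stratum total.
Stratum 1 (< 50 years): n = 2616; a·d/n = 214·1532/2616 = 125.3242; b·c/n = 45·825/2616 = 14.1915
Stratum 2 (≥ 50 years): n = 1905; a·d/n = 888·134/1905 = 62.4630; b·c/n = 782·101/1905 = 41.4604
OR_MH = (125.3242 + 62.4630) / (14.1915 + 41.4604) = 187.7872 / 55.6519 = 3.37432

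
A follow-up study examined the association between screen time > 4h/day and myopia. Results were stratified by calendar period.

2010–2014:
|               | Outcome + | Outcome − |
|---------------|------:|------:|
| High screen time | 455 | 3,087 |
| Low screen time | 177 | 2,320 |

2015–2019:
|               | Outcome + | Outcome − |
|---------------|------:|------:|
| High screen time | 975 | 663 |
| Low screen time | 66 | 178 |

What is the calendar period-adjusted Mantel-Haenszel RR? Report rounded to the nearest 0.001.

RR_MH = Σ(aᵢ·n₀ᵢ/nᵢ) / Σ(cᵢ·n₁ᵢ/nᵢ), with n₁ᵢ = aᵢ+bᵢ (exposed), n₀ᵢ = cᵢ+dᵢ (unexposed), nᵢ = n₁ᵢ+n₀ᵢ.
Stratum 1 (2010–2014): n₁ = 3542, n₀ = 2497, n = 6039; a·n₀/n = 455·2497/6039 = 188.1330; c·n₁/n = 177·3542/6039 = 103.8142
Stratum 2 (2015–2019): n₁ = 1638, n₀ = 244, n = 1882; a·n₀/n = 975·244/1882 = 126.4081; c·n₁/n = 66·1638/1882 = 57.4431
RR_MH = (188.1330 + 126.4081) / (103.8142 + 57.4431) = 314.5410 / 161.2574 = 1.95055

1.951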